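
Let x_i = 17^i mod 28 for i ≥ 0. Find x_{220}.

25

We have x_0 = 1, x_1 = 17, x_2 = 9, x_3 = 13, x_4 = 25, x_5 = 5, x_6 = 1.
The sequence repeats with period 6.
So x_{220} = x_{0 + ((220-0) mod 6)} = x_4 = 25.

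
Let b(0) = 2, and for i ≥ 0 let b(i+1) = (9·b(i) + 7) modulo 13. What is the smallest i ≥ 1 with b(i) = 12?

Computing terms: b(0) = 2,  b(1) = 12,  b(2) = 11,  b(3) = 2.
The sequence repeats with period 3.
The value 12 first appears (with i ≥ 1) at b(1).

1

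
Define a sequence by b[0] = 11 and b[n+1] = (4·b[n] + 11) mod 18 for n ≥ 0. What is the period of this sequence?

9

Computing terms: b[0] = 11,  b[1] = 1,  b[2] = 15,  b[3] = 17,  b[4] = 7,  b[5] = 3,  b[6] = 5,  b[7] = 13,  b[8] = 9,  b[9] = 11.
Since b[9] = b[0] = 11, the sequence is periodic with period 9.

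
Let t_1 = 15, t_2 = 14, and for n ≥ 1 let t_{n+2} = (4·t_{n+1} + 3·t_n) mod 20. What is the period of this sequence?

24

We have t_1 = 15, t_2 = 14, t_3 = 1, t_4 = 6, t_5 = 7, t_6 = 6, t_7 = 5, t_8 = 18, t_9 = 7, t_{10} = 2, t_{11} = 9, t_{12} = 2, t_{13} = 15, t_{14} = 6, t_{15} = 9, t_{16} = 14, t_{17} = 3, t_{18} = 14, t_{19} = 5, t_{20} = 2, t_{21} = 3, t_{22} = 18, t_{23} = 1, t_{24} = 18, t_{25} = 15, t_{26} = 14.
The sequence repeats with period 24.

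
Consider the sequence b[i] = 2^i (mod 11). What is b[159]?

6

Listing terms: b[0] = 1; b[1] = 2; b[2] = 4; b[3] = 8; b[4] = 5; b[5] = 10; b[6] = 9; b[7] = 7; b[8] = 3; b[9] = 6; b[10] = 1.
The sequence repeats with period 10.
(159 - 0) mod 10 = 9, so b[159] = b[9] = 6.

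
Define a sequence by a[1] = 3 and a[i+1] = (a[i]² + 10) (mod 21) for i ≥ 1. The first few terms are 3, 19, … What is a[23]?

5

Computing terms: a[1] = 3, a[2] = 19, a[3] = 14, a[4] = 17, a[5] = 5, a[6] = 14.
Since a[6] = a[3] = 14, the sequence is eventually periodic: after a pre-period of length 2 it cycles with period 3.
For i ≥ 3, a[i] depends only on (i - 3) mod 3. (23 - 3) mod 3 = 2, so a[23] = a[5] = 5.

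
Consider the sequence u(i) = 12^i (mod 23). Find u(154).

Listing terms: u(0) = 1; u(1) = 12; u(2) = 6; u(3) = 3; u(4) = 13; u(5) = 18; u(6) = 9; u(7) = 16; u(8) = 8; u(9) = 4; u(10) = 2; u(11) = 1.
The sequence repeats with period 11.
(154 - 0) mod 11 = 0, so u(154) = u(0) = 1.

1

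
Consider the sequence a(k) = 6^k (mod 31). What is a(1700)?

Listing terms: a(1) = 6; a(2) = 5; a(3) = 30; a(4) = 25; a(5) = 26; a(6) = 1; a(7) = 6.
Since a(7) = a(1) = 6, the sequence is periodic with period 6.
So a(1700) = a(1 + ((1700-1) mod 6)) = a(2) = 5.

5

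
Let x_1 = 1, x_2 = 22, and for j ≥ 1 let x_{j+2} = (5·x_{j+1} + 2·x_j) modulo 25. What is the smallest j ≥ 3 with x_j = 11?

9

We have x_1 = 1,  x_2 = 22,  x_3 = 12,  x_4 = 4,  x_5 = 19,  x_6 = 3,  x_7 = 3,  x_8 = 21,  x_9 = 11,  x_{10} = 22,  x_{11} = 7,  x_{12} = 4,  x_{13} = 9,  x_{14} = 3,  x_{15} = 8,  x_{16} = 21,  x_{17} = 21,  x_{18} = 22,  x_{19} = 2,  x_{20} = 4,  x_{21} = 24,  x_{22} = 3,  x_{23} = 13,  x_{24} = 21,  x_{25} = 6,  x_{26} = 22,  x_{27} = 22,  x_{28} = 4,  x_{29} = 14,  x_{30} = 3,  x_{31} = 18,  x_{32} = 21,  x_{33} = 16,  x_{34} = 22,  x_{35} = 17,  x_{36} = 4,  x_{37} = 4,  x_{38} = 3,  x_{39} = 23,  x_{40} = 21,  x_{41} = 1,  x_{42} = 22.
The sequence repeats with period 40.
The value 11 first appears (with j ≥ 3) at x_9.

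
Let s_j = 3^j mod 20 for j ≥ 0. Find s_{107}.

7

Listing terms: s_0 = 1; s_1 = 3; s_2 = 9; s_3 = 7; s_4 = 1.
Since s_4 = s_0 = 1, the sequence is periodic with period 4.
So s_{107} = s_{0 + ((107-0) mod 4)} = s_3 = 7.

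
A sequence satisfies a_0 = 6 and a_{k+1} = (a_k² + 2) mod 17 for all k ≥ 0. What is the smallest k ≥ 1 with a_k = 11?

Listing terms: a_0 = 6,  a_1 = 4,  a_2 = 1,  a_3 = 3,  a_4 = 11,  a_5 = 4.
Since a_5 = a_1 = 4, the sequence is eventually periodic: after a pre-period of length 1 it cycles with period 4.
The value 11 first appears (with k ≥ 1) at a_4.

4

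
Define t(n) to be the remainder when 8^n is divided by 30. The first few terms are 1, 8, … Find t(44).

t(0) = 1, t(1) = 8, t(2) = 4, t(3) = 2, t(4) = 16, t(5) = 8.
Since t(5) = t(1) = 8, the sequence is eventually periodic: after a pre-period of length 1 it cycles with period 4.
For n ≥ 1, t(n) depends only on (n - 1) mod 4. (44 - 1) mod 4 = 3, so t(44) = t(4) = 16.

16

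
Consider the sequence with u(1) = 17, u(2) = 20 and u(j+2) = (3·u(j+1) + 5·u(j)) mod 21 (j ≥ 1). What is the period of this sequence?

u(1) = 17; u(2) = 20; u(3) = 19; u(4) = 10; u(5) = 20; u(6) = 5; u(7) = 10; u(8) = 13; u(9) = 5; u(10) = 17; u(11) = 13; u(12) = 19; u(13) = 17; u(14) = 20.
Since (u(13), u(14)) = (u(1), u(2)) = (17, 20) (two consecutive terms determine the rest), the sequence is periodic with period 12.

12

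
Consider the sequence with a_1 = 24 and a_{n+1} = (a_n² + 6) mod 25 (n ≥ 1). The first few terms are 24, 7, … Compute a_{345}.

a_1 = 24, a_2 = 7, a_3 = 5, a_4 = 6, a_5 = 17, a_6 = 20, a_7 = 6.
Since a_7 = a_4 = 6, the sequence is eventually periodic: after a pre-period of length 3 it cycles with period 3.
For n ≥ 4, a_n depends only on (n - 4) mod 3. (345 - 4) mod 3 = 2, so a_{345} = a_6 = 20.

20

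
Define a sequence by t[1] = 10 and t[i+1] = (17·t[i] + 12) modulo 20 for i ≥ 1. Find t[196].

14

t[1] = 10, t[2] = 2, t[3] = 6, t[4] = 14, t[5] = 10.
The sequence repeats with period 4.
So t[196] = t[1 + ((196-1) mod 4)] = t[4] = 14.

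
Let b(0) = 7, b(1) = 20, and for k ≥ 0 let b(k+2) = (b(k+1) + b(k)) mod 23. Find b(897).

Computing terms: b(0) = 7,  b(1) = 20,  b(2) = 4,  b(3) = 1,  b(4) = 5,  b(5) = 6,  b(6) = 11,  b(7) = 17,  b(8) = 5,  b(9) = 22,  b(10) = 4,  b(11) = 3,  b(12) = 7,  b(13) = 10,  b(14) = 17,  b(15) = 4,  b(16) = 21,  b(17) = 2,  b(18) = 0,  b(19) = 2,  b(20) = 2,  b(21) = 4,  b(22) = 6,  b(23) = 10,  b(24) = 16,  b(25) = 3,  b(26) = 19,  b(27) = 22,  b(28) = 18,  b(29) = 17,  b(30) = 12,  b(31) = 6,  b(32) = 18,  b(33) = 1,  b(34) = 19,  b(35) = 20,  b(36) = 16,  b(37) = 13,  b(38) = 6,  b(39) = 19,  b(40) = 2,  b(41) = 21,  b(42) = 0,  b(43) = 21,  b(44) = 21,  b(45) = 19,  b(46) = 17,  b(47) = 13,  b(48) = 7,  b(49) = 20.
The sequence repeats with period 48.
So b(897) = b(0 + ((897-0) mod 48)) = b(33) = 1.

1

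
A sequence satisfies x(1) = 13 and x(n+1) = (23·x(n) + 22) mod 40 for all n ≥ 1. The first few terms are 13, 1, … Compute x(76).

17

Computing terms: x(1) = 13, x(2) = 1, x(3) = 5, x(4) = 17, x(5) = 13.
Since x(5) = x(1) = 13, the sequence is periodic with period 4.
So x(76) = x(1 + ((76-1) mod 4)) = x(4) = 17.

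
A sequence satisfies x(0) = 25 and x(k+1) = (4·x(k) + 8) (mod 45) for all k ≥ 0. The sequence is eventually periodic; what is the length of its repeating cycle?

Computing terms: x(0) = 25,  x(1) = 18,  x(2) = 35,  x(3) = 13,  x(4) = 15,  x(5) = 23,  x(6) = 10,  x(7) = 3,  x(8) = 20,  x(9) = 43,  x(10) = 0,  x(11) = 8,  x(12) = 40,  x(13) = 33,  x(14) = 5,  x(15) = 28,  x(16) = 30,  x(17) = 38,  x(18) = 25.
Since x(18) = x(0) = 25, the sequence is periodic with period 18.

18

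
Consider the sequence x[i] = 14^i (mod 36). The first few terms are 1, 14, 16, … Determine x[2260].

Computing terms: x[0] = 1; x[1] = 14; x[2] = 16; x[3] = 8; x[4] = 4; x[5] = 20; x[6] = 28; x[7] = 32; x[8] = 16.
Since x[8] = x[2] = 16, the sequence is eventually periodic: after a pre-period of length 2 it cycles with period 6.
For i ≥ 2, x[i] depends only on (i - 2) mod 6. (2260 - 2) mod 6 = 2, so x[2260] = x[4] = 4.

4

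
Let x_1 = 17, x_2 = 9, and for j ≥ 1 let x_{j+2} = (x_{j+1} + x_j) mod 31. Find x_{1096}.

26

We have x_1 = 17,  x_2 = 9,  x_3 = 26,  x_4 = 4,  x_5 = 30,  x_6 = 3,  x_7 = 2,  x_8 = 5,  x_9 = 7,  x_{10} = 12,  x_{11} = 19,  x_{12} = 0,  x_{13} = 19,  x_{14} = 19,  x_{15} = 7,  x_{16} = 26,  x_{17} = 2,  x_{18} = 28,  x_{19} = 30,  x_{20} = 27,  x_{21} = 26,  x_{22} = 22,  x_{23} = 17,  x_{24} = 8,  x_{25} = 25,  x_{26} = 2,  x_{27} = 27,  x_{28} = 29,  x_{29} = 25,  x_{30} = 23,  x_{31} = 17,  x_{32} = 9.
The sequence repeats with period 30.
So x_{1096} = x_{1 + ((1096-1) mod 30)} = x_{16} = 26.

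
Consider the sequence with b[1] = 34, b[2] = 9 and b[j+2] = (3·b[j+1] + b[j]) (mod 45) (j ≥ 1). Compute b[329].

Listing terms: b[1] = 34, b[2] = 9, b[3] = 16, b[4] = 12, b[5] = 7, b[6] = 33, b[7] = 16, b[8] = 36, b[9] = 34, b[10] = 3, b[11] = 43, b[12] = 42, b[13] = 34, b[14] = 9.
Since (b[13], b[14]) = (b[1], b[2]) = (34, 9) (two consecutive terms determine the rest), the sequence is periodic with period 12.
So b[329] = b[1 + ((329-1) mod 12)] = b[5] = 7.

7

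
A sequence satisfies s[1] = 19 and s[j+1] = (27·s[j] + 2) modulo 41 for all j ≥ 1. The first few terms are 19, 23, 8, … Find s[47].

36

We have s[1] = 19,  s[2] = 23,  s[3] = 8,  s[4] = 13,  s[5] = 25,  s[6] = 21,  s[7] = 36,  s[8] = 31,  s[9] = 19.
Since s[9] = s[1] = 19, the sequence is periodic with period 8.
So s[47] = s[1 + ((47-1) mod 8)] = s[7] = 36.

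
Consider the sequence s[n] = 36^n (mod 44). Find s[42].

20

Listing terms: s[0] = 1; s[1] = 36; s[2] = 20; s[3] = 16; s[4] = 4; s[5] = 12; s[6] = 36.
Since s[6] = s[1] = 36, the sequence is eventually periodic: after a pre-period of length 1 it cycles with period 5.
For n ≥ 1, s[n] depends only on (n - 1) mod 5. (42 - 1) mod 5 = 1, so s[42] = s[2] = 20.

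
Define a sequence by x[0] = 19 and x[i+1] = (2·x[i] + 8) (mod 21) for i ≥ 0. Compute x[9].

x[0] = 19, x[1] = 4, x[2] = 16, x[3] = 19.
Since x[3] = x[0] = 19, the sequence is periodic with period 3.
So x[9] = x[0 + ((9-0) mod 3)] = x[0] = 19.

19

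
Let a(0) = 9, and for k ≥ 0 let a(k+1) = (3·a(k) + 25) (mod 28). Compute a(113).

4

Computing terms: a(0) = 9, a(1) = 24, a(2) = 13, a(3) = 8, a(4) = 21, a(5) = 4, a(6) = 9.
Since a(6) = a(0) = 9, the sequence is periodic with period 6.
So a(113) = a(0 + ((113-0) mod 6)) = a(5) = 4.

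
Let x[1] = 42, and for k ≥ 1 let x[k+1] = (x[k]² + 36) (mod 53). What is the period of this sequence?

We have x[1] = 42,  x[2] = 51,  x[3] = 40,  x[4] = 46,  x[5] = 32,  x[6] = 0,  x[7] = 36,  x[8] = 7,  x[9] = 32.
Since x[9] = x[5] = 32, the sequence is eventually periodic: after a pre-period of length 4 it cycles with period 4.

4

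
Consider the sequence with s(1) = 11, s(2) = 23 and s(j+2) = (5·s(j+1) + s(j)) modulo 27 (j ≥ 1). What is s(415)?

s(1) = 11,  s(2) = 23,  s(3) = 18,  s(4) = 5,  s(5) = 16,  s(6) = 4,  s(7) = 9,  s(8) = 22,  s(9) = 11,  s(10) = 23.
Since (s(9), s(10)) = (s(1), s(2)) = (11, 23) (two consecutive terms determine the rest), the sequence is periodic with period 8.
(415 - 1) mod 8 = 6, so s(415) = s(7) = 9.

9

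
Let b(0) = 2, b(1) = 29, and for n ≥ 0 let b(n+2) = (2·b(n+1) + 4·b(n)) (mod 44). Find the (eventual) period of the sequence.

10

Listing terms: b(0) = 2, b(1) = 29, b(2) = 22, b(3) = 28, b(4) = 12, b(5) = 4, b(6) = 12, b(7) = 40, b(8) = 40, b(9) = 20, b(10) = 24, b(11) = 40, b(12) = 0, b(13) = 28, b(14) = 12.
Since (b(13), b(14)) = (b(3), b(4)) = (28, 12) (two consecutive terms determine the rest), the sequence is eventually periodic: after a pre-period of length 3 it cycles with period 10.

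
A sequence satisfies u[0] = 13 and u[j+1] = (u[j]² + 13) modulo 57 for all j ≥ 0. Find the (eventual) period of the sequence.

We have u[0] = 13,  u[1] = 11,  u[2] = 20,  u[3] = 14,  u[4] = 38,  u[5] = 32,  u[6] = 11.
Since u[6] = u[1] = 11, the sequence is eventually periodic: after a pre-period of length 1 it cycles with period 5.

5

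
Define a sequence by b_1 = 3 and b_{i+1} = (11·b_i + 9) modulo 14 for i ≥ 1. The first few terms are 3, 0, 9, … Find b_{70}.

10

b_1 = 3,  b_2 = 0,  b_3 = 9,  b_4 = 10,  b_5 = 7,  b_6 = 2,  b_7 = 3.
Since b_7 = b_1 = 3, the sequence is periodic with period 6.
(70 - 1) mod 6 = 3, so b_{70} = b_4 = 10.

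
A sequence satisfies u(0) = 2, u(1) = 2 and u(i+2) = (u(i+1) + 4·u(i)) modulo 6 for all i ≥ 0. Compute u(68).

We have u(0) = 2,  u(1) = 2,  u(2) = 4,  u(3) = 0,  u(4) = 4,  u(5) = 4,  u(6) = 2,  u(7) = 0,  u(8) = 2,  u(9) = 2.
Since (u(8), u(9)) = (u(0), u(1)) = (2, 2) (two consecutive terms determine the rest), the sequence is periodic with period 8.
(68 - 0) mod 8 = 4, so u(68) = u(4) = 4.

4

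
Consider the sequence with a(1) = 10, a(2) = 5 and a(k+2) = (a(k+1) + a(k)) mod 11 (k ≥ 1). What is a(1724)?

9

We have a(1) = 10, a(2) = 5, a(3) = 4, a(4) = 9, a(5) = 2, a(6) = 0, a(7) = 2, a(8) = 2, a(9) = 4, a(10) = 6, a(11) = 10, a(12) = 5.
Since (a(11), a(12)) = (a(1), a(2)) = (10, 5) (two consecutive terms determine the rest), the sequence is periodic with period 10.
So a(1724) = a(1 + ((1724-1) mod 10)) = a(4) = 9.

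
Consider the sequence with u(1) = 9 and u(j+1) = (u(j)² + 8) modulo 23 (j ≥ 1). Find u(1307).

20

Computing terms: u(1) = 9, u(2) = 20, u(3) = 17, u(4) = 21, u(5) = 12, u(6) = 14, u(7) = 20.
Since u(7) = u(2) = 20, the sequence is eventually periodic: after a pre-period of length 1 it cycles with period 5.
For j ≥ 2, u(j) depends only on (j - 2) mod 5. (1307 - 2) mod 5 = 0, so u(1307) = u(2) = 20.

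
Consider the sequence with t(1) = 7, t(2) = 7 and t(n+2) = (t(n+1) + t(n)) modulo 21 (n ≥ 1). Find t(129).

We have t(1) = 7; t(2) = 7; t(3) = 14; t(4) = 0; t(5) = 14; t(6) = 14; t(7) = 7; t(8) = 0; t(9) = 7; t(10) = 7.
Since (t(9), t(10)) = (t(1), t(2)) = (7, 7) (two consecutive terms determine the rest), the sequence is periodic with period 8.
(129 - 1) mod 8 = 0, so t(129) = t(1) = 7.

7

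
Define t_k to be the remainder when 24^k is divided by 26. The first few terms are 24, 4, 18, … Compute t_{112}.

Computing terms: t_1 = 24, t_2 = 4, t_3 = 18, t_4 = 16, t_5 = 20, t_6 = 12, t_7 = 2, t_8 = 22, t_9 = 8, t_{10} = 10, t_{11} = 6, t_{12} = 14, t_{13} = 24.
Since t_{13} = t_1 = 24, the sequence is periodic with period 12.
So t_{112} = t_{1 + ((112-1) mod 12)} = t_4 = 16.

16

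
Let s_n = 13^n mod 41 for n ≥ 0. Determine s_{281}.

We have s_0 = 1; s_1 = 13; s_2 = 5; s_3 = 24; s_4 = 25; s_5 = 38; s_6 = 2; s_7 = 26; s_8 = 10; s_9 = 7; s_{10} = 9; s_{11} = 35; s_{12} = 4; s_{13} = 11; s_{14} = 20; s_{15} = 14; s_{16} = 18; s_{17} = 29; s_{18} = 8; s_{19} = 22; s_{20} = 40; s_{21} = 28; s_{22} = 36; s_{23} = 17; s_{24} = 16; s_{25} = 3; s_{26} = 39; s_{27} = 15; s_{28} = 31; s_{29} = 34; s_{30} = 32; s_{31} = 6; s_{32} = 37; s_{33} = 30; s_{34} = 21; s_{35} = 27; s_{36} = 23; s_{37} = 12; s_{38} = 33; s_{39} = 19; s_{40} = 1.
Since s_{40} = s_0 = 1, the sequence is periodic with period 40.
(281 - 0) mod 40 = 1, so s_{281} = s_1 = 13.

13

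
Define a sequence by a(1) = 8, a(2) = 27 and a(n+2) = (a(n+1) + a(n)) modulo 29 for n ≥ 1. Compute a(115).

6

Listing terms: a(1) = 8, a(2) = 27, a(3) = 6, a(4) = 4, a(5) = 10, a(6) = 14, a(7) = 24, a(8) = 9, a(9) = 4, a(10) = 13, a(11) = 17, a(12) = 1, a(13) = 18, a(14) = 19, a(15) = 8, a(16) = 27.
Since (a(15), a(16)) = (a(1), a(2)) = (8, 27) (two consecutive terms determine the rest), the sequence is periodic with period 14.
So a(115) = a(1 + ((115-1) mod 14)) = a(3) = 6.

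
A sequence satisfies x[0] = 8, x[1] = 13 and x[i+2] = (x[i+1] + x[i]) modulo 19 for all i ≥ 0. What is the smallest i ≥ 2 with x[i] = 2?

2

x[0] = 8,  x[1] = 13,  x[2] = 2,  x[3] = 15,  x[4] = 17,  x[5] = 13,  x[6] = 11,  x[7] = 5,  x[8] = 16,  x[9] = 2,  x[10] = 18,  x[11] = 1,  x[12] = 0,  x[13] = 1,  x[14] = 1,  x[15] = 2,  x[16] = 3,  x[17] = 5,  x[18] = 8,  x[19] = 13.
The sequence repeats with period 18.
The value 2 first appears (with i ≥ 2) at x[2].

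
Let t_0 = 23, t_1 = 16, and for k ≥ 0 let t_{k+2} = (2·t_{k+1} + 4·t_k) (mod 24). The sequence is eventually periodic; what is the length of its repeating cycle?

8

t_0 = 23,  t_1 = 16,  t_2 = 4,  t_3 = 0,  t_4 = 16,  t_5 = 8,  t_6 = 8,  t_7 = 0,  t_8 = 8,  t_9 = 16,  t_{10} = 16,  t_{11} = 0,  t_{12} = 16.
Since (t_{11}, t_{12}) = (t_3, t_4) = (0, 16) (two consecutive terms determine the rest), the sequence is eventually periodic: after a pre-period of length 3 it cycles with period 8.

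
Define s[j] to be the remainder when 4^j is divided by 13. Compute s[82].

9

s[0] = 1; s[1] = 4; s[2] = 3; s[3] = 12; s[4] = 9; s[5] = 10; s[6] = 1.
The sequence repeats with period 6.
So s[82] = s[0 + ((82-0) mod 6)] = s[4] = 9.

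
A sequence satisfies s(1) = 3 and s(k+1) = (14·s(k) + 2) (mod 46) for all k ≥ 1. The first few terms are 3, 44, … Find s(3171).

20

We have s(1) = 3; s(2) = 44; s(3) = 20; s(4) = 6; s(5) = 40; s(6) = 10; s(7) = 4; s(8) = 12; s(9) = 32; s(10) = 36; s(11) = 0; s(12) = 2; s(13) = 30; s(14) = 8; s(15) = 22; s(16) = 34; s(17) = 18; s(18) = 24; s(19) = 16; s(20) = 42; s(21) = 38; s(22) = 28; s(23) = 26; s(24) = 44.
Since s(24) = s(2) = 44, the sequence is eventually periodic: after a pre-period of length 1 it cycles with period 22.
For k ≥ 2, s(k) depends only on (k - 2) mod 22. (3171 - 2) mod 22 = 1, so s(3171) = s(3) = 20.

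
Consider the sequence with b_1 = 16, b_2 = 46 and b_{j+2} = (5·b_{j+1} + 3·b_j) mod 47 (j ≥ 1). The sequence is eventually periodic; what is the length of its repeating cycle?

b_1 = 16,  b_2 = 46,  b_3 = 43,  b_4 = 24,  b_5 = 14,  b_6 = 1,  b_7 = 0,  b_8 = 3,  b_9 = 15,  b_{10} = 37,  b_{11} = 42,  b_{12} = 39,  b_{13} = 39,  b_{14} = 30,  b_{15} = 32,  b_{16} = 15,  b_{17} = 30,  b_{18} = 7,  b_{19} = 31,  b_{20} = 35,  b_{21} = 33,  b_{22} = 35,  b_{23} = 39,  b_{24} = 18,  b_{25} = 19,  b_{26} = 8,  b_{27} = 3,  b_{28} = 39,  b_{29} = 16,  b_{30} = 9,  b_{31} = 46,  b_{32} = 22,  b_{33} = 13,  b_{34} = 37,  b_{35} = 36,  b_{36} = 9,  b_{37} = 12,  b_{38} = 40,  b_{39} = 1,  b_{40} = 31,  b_{41} = 17,  b_{42} = 37,  b_{43} = 1,  b_{44} = 22,  b_{45} = 19,  b_{46} = 20,  b_{47} = 16,  b_{48} = 46.
The sequence repeats with period 46.

46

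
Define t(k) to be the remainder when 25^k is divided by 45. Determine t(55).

25

Listing terms: t(1) = 25,  t(2) = 40,  t(3) = 10,  t(4) = 25.
The sequence repeats with period 3.
(55 - 1) mod 3 = 0, so t(55) = t(1) = 25.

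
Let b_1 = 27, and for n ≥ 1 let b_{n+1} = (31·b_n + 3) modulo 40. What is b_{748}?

8

Computing terms: b_1 = 27, b_2 = 0, b_3 = 3, b_4 = 16, b_5 = 19, b_6 = 32, b_7 = 35, b_8 = 8, b_9 = 11, b_{10} = 24, b_{11} = 27.
Since b_{11} = b_1 = 27, the sequence is periodic with period 10.
So b_{748} = b_{1 + ((748-1) mod 10)} = b_8 = 8.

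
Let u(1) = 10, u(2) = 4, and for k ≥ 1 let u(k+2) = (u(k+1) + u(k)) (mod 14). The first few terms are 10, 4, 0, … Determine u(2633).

4

Listing terms: u(1) = 10; u(2) = 4; u(3) = 0; u(4) = 4; u(5) = 4; u(6) = 8; u(7) = 12; u(8) = 6; u(9) = 4; u(10) = 10; u(11) = 0; u(12) = 10; u(13) = 10; u(14) = 6; u(15) = 2; u(16) = 8; u(17) = 10; u(18) = 4.
The sequence repeats with period 16.
(2633 - 1) mod 16 = 8, so u(2633) = u(9) = 4.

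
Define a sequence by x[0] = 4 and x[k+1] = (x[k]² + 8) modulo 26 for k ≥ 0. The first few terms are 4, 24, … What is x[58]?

We have x[0] = 4,  x[1] = 24,  x[2] = 12,  x[3] = 22,  x[4] = 24.
Since x[4] = x[1] = 24, the sequence is eventually periodic: after a pre-period of length 1 it cycles with period 3.
For k ≥ 1, x[k] depends only on (k - 1) mod 3. (58 - 1) mod 3 = 0, so x[58] = x[1] = 24.

24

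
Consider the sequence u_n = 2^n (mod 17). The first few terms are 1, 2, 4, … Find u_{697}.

We have u_0 = 1,  u_1 = 2,  u_2 = 4,  u_3 = 8,  u_4 = 16,  u_5 = 15,  u_6 = 13,  u_7 = 9,  u_8 = 1.
The sequence repeats with period 8.
So u_{697} = u_{0 + ((697-0) mod 8)} = u_1 = 2.

2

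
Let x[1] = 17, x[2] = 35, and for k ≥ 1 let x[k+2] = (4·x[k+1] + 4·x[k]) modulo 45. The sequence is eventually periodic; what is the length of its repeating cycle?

24

We have x[1] = 17, x[2] = 35, x[3] = 28, x[4] = 27, x[5] = 40, x[6] = 43, x[7] = 17, x[8] = 15, x[9] = 38, x[10] = 32, x[11] = 10, x[12] = 33, x[13] = 37, x[14] = 10, x[15] = 8, x[16] = 27, x[17] = 5, x[18] = 38, x[19] = 37, x[20] = 30, x[21] = 43, x[22] = 22, x[23] = 35, x[24] = 3, x[25] = 17, x[26] = 35.
The sequence repeats with period 24.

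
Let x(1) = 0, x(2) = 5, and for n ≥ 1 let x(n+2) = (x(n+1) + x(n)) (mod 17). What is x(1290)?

14

We have x(1) = 0, x(2) = 5, x(3) = 5, x(4) = 10, x(5) = 15, x(6) = 8, x(7) = 6, x(8) = 14, x(9) = 3, x(10) = 0, x(11) = 3, x(12) = 3, x(13) = 6, x(14) = 9, x(15) = 15, x(16) = 7, x(17) = 5, x(18) = 12, x(19) = 0, x(20) = 12, x(21) = 12, x(22) = 7, x(23) = 2, x(24) = 9, x(25) = 11, x(26) = 3, x(27) = 14, x(28) = 0, x(29) = 14, x(30) = 14, x(31) = 11, x(32) = 8, x(33) = 2, x(34) = 10, x(35) = 12, x(36) = 5, x(37) = 0, x(38) = 5.
The sequence repeats with period 36.
(1290 - 1) mod 36 = 29, so x(1290) = x(30) = 14.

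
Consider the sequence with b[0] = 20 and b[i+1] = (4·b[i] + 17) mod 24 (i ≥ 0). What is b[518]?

Listing terms: b[0] = 20,  b[1] = 1,  b[2] = 21,  b[3] = 5,  b[4] = 13,  b[5] = 21.
Since b[5] = b[2] = 21, the sequence is eventually periodic: after a pre-period of length 2 it cycles with period 3.
For i ≥ 2, b[i] depends only on (i - 2) mod 3. (518 - 2) mod 3 = 0, so b[518] = b[2] = 21.

21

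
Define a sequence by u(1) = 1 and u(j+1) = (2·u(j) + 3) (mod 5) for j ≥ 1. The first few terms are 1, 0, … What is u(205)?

u(1) = 1, u(2) = 0, u(3) = 3, u(4) = 4, u(5) = 1.
The sequence repeats with period 4.
(205 - 1) mod 4 = 0, so u(205) = u(1) = 1.

1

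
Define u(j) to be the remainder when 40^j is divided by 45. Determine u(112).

Computing terms: u(0) = 1; u(1) = 40; u(2) = 25; u(3) = 10; u(4) = 40.
Since u(4) = u(1) = 40, the sequence is eventually periodic: after a pre-period of length 1 it cycles with period 3.
For j ≥ 1, u(j) depends only on (j - 1) mod 3. (112 - 1) mod 3 = 0, so u(112) = u(1) = 40.

40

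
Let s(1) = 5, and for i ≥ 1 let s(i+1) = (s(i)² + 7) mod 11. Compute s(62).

s(1) = 5; s(2) = 10; s(3) = 8; s(4) = 5.
Since s(4) = s(1) = 5, the sequence is periodic with period 3.
So s(62) = s(1 + ((62-1) mod 3)) = s(2) = 10.

10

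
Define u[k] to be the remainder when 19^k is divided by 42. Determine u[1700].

25

Listing terms: u[0] = 1; u[1] = 19; u[2] = 25; u[3] = 13; u[4] = 37; u[5] = 31; u[6] = 1.
Since u[6] = u[0] = 1, the sequence is periodic with period 6.
So u[1700] = u[0 + ((1700-0) mod 6)] = u[2] = 25.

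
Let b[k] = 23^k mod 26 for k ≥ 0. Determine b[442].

3

We have b[0] = 1,  b[1] = 23,  b[2] = 9,  b[3] = 25,  b[4] = 3,  b[5] = 17,  b[6] = 1.
Since b[6] = b[0] = 1, the sequence is periodic with period 6.
So b[442] = b[0 + ((442-0) mod 6)] = b[4] = 3.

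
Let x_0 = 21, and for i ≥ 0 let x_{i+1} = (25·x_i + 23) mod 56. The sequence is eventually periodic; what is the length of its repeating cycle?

We have x_0 = 21; x_1 = 44; x_2 = 3; x_3 = 42; x_4 = 9; x_5 = 24; x_6 = 7; x_7 = 30; x_8 = 45; x_9 = 28; x_{10} = 51; x_{11} = 10; x_{12} = 49; x_{13} = 16; x_{14} = 31; x_{15} = 14; x_{16} = 37; x_{17} = 52; x_{18} = 35; x_{19} = 2; x_{20} = 17; x_{21} = 0; x_{22} = 23; x_{23} = 38; x_{24} = 21.
The sequence repeats with period 24.

24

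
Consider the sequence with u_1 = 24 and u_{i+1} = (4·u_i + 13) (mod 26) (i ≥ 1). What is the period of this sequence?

6

Computing terms: u_1 = 24; u_2 = 5; u_3 = 7; u_4 = 15; u_5 = 21; u_6 = 19; u_7 = 11; u_8 = 5.
Since u_8 = u_2 = 5, the sequence is eventually periodic: after a pre-period of length 1 it cycles with period 6.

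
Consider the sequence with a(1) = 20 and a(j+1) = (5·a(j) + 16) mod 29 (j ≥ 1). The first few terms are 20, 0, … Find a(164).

a(1) = 20,  a(2) = 0,  a(3) = 16,  a(4) = 9,  a(5) = 3,  a(6) = 2,  a(7) = 26,  a(8) = 1,  a(9) = 21,  a(10) = 5,  a(11) = 12,  a(12) = 18,  a(13) = 19,  a(14) = 24,  a(15) = 20.
The sequence repeats with period 14.
(164 - 1) mod 14 = 9, so a(164) = a(10) = 5.

5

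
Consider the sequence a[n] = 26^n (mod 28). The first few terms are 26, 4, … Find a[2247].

Listing terms: a[1] = 26,  a[2] = 4,  a[3] = 20,  a[4] = 16,  a[5] = 24,  a[6] = 8,  a[7] = 12,  a[8] = 4.
Since a[8] = a[2] = 4, the sequence is eventually periodic: after a pre-period of length 1 it cycles with period 6.
For n ≥ 2, a[n] depends only on (n - 2) mod 6. (2247 - 2) mod 6 = 1, so a[2247] = a[3] = 20.

20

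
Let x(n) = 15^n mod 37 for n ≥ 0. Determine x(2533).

20

We have x(0) = 1, x(1) = 15, x(2) = 3, x(3) = 8, x(4) = 9, x(5) = 24, x(6) = 27, x(7) = 35, x(8) = 7, x(9) = 31, x(10) = 21, x(11) = 19, x(12) = 26, x(13) = 20, x(14) = 4, x(15) = 23, x(16) = 12, x(17) = 32, x(18) = 36, x(19) = 22, x(20) = 34, x(21) = 29, x(22) = 28, x(23) = 13, x(24) = 10, x(25) = 2, x(26) = 30, x(27) = 6, x(28) = 16, x(29) = 18, x(30) = 11, x(31) = 17, x(32) = 33, x(33) = 14, x(34) = 25, x(35) = 5, x(36) = 1.
The sequence repeats with period 36.
(2533 - 0) mod 36 = 13, so x(2533) = x(13) = 20.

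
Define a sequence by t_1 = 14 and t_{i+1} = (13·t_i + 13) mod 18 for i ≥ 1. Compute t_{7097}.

t_1 = 14,  t_2 = 15,  t_3 = 10,  t_4 = 17,  t_5 = 0,  t_6 = 13,  t_7 = 2,  t_8 = 3,  t_9 = 16,  t_{10} = 5,  t_{11} = 6,  t_{12} = 1,  t_{13} = 8,  t_{14} = 9,  t_{15} = 4,  t_{16} = 11,  t_{17} = 12,  t_{18} = 7,  t_{19} = 14.
Since t_{19} = t_1 = 14, the sequence is periodic with period 18.
(7097 - 1) mod 18 = 4, so t_{7097} = t_5 = 0.

0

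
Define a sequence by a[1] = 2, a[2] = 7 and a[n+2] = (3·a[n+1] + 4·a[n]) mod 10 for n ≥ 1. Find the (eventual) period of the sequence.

10

Listing terms: a[1] = 2; a[2] = 7; a[3] = 9; a[4] = 5; a[5] = 1; a[6] = 3; a[7] = 3; a[8] = 1; a[9] = 5; a[10] = 9; a[11] = 7; a[12] = 7; a[13] = 9.
Since (a[12], a[13]) = (a[2], a[3]) = (7, 9) (two consecutive terms determine the rest), the sequence is eventually periodic: after a pre-period of length 1 it cycles with period 10.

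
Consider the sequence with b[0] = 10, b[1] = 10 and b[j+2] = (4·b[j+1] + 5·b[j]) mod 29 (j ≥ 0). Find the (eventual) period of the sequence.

We have b[0] = 10,  b[1] = 10,  b[2] = 3,  b[3] = 4,  b[4] = 2,  b[5] = 28,  b[6] = 6,  b[7] = 19,  b[8] = 19,  b[9] = 26,  b[10] = 25,  b[11] = 27,  b[12] = 1,  b[13] = 23,  b[14] = 10,  b[15] = 10.
Since (b[14], b[15]) = (b[0], b[1]) = (10, 10) (two consecutive terms determine the rest), the sequence is periodic with period 14.

14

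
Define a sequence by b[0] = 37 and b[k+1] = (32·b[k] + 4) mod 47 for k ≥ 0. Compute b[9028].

7

Computing terms: b[0] = 37,  b[1] = 13,  b[2] = 44,  b[3] = 2,  b[4] = 21,  b[5] = 18,  b[6] = 16,  b[7] = 46,  b[8] = 19,  b[9] = 1,  b[10] = 36,  b[11] = 28,  b[12] = 7,  b[13] = 40,  b[14] = 15,  b[15] = 14,  b[16] = 29,  b[17] = 39,  b[18] = 30,  b[19] = 24,  b[20] = 20,  b[21] = 33,  b[22] = 26,  b[23] = 37.
The sequence repeats with period 23.
(9028 - 0) mod 23 = 12, so b[9028] = b[12] = 7.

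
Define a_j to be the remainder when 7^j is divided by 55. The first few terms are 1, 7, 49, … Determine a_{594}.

We have a_0 = 1; a_1 = 7; a_2 = 49; a_3 = 13; a_4 = 36; a_5 = 32; a_6 = 4; a_7 = 28; a_8 = 31; a_9 = 52; a_{10} = 34; a_{11} = 18; a_{12} = 16; a_{13} = 2; a_{14} = 14; a_{15} = 43; a_{16} = 26; a_{17} = 17; a_{18} = 9; a_{19} = 8; a_{20} = 1.
The sequence repeats with period 20.
(594 - 0) mod 20 = 14, so a_{594} = a_{14} = 14.

14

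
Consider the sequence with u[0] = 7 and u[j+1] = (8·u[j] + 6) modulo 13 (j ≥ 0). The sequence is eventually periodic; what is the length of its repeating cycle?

4

Computing terms: u[0] = 7,  u[1] = 10,  u[2] = 8,  u[3] = 5,  u[4] = 7.
Since u[4] = u[0] = 7, the sequence is periodic with period 4.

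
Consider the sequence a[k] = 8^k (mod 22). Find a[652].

20

Computing terms: a[1] = 8, a[2] = 20, a[3] = 6, a[4] = 4, a[5] = 10, a[6] = 14, a[7] = 2, a[8] = 16, a[9] = 18, a[10] = 12, a[11] = 8.
The sequence repeats with period 10.
So a[652] = a[1 + ((652-1) mod 10)] = a[2] = 20.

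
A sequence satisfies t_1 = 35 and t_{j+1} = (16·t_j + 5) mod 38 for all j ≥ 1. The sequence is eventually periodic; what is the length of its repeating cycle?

9

t_1 = 35; t_2 = 33; t_3 = 1; t_4 = 21; t_5 = 37; t_6 = 27; t_7 = 19; t_8 = 5; t_9 = 9; t_{10} = 35.
Since t_{10} = t_1 = 35, the sequence is periodic with period 9.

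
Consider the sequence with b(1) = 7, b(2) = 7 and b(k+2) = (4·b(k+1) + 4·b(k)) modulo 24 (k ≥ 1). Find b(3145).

Listing terms: b(1) = 7,  b(2) = 7,  b(3) = 8,  b(4) = 12,  b(5) = 8,  b(6) = 8,  b(7) = 16,  b(8) = 0,  b(9) = 16,  b(10) = 16,  b(11) = 8,  b(12) = 0,  b(13) = 8,  b(14) = 8.
Since (b(13), b(14)) = (b(5), b(6)) = (8, 8) (two consecutive terms determine the rest), the sequence is eventually periodic: after a pre-period of length 4 it cycles with period 8.
For k ≥ 5, b(k) depends only on (k - 5) mod 8. (3145 - 5) mod 8 = 4, so b(3145) = b(9) = 16.

16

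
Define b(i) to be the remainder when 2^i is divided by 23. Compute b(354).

Computing terms: b(0) = 1, b(1) = 2, b(2) = 4, b(3) = 8, b(4) = 16, b(5) = 9, b(6) = 18, b(7) = 13, b(8) = 3, b(9) = 6, b(10) = 12, b(11) = 1.
The sequence repeats with period 11.
So b(354) = b(0 + ((354-0) mod 11)) = b(2) = 4.

4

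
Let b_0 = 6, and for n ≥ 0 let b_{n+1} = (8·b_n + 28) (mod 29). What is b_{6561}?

We have b_0 = 6, b_1 = 18, b_2 = 27, b_3 = 12, b_4 = 8, b_5 = 5, b_6 = 10, b_7 = 21, b_8 = 22, b_9 = 1, b_{10} = 7, b_{11} = 26, b_{12} = 4, b_{13} = 2, b_{14} = 15, b_{15} = 3, b_{16} = 23, b_{17} = 9, b_{18} = 13, b_{19} = 16, b_{20} = 11, b_{21} = 0, b_{22} = 28, b_{23} = 20, b_{24} = 14, b_{25} = 24, b_{26} = 17, b_{27} = 19, b_{28} = 6.
The sequence repeats with period 28.
(6561 - 0) mod 28 = 9, so b_{6561} = b_9 = 1.

1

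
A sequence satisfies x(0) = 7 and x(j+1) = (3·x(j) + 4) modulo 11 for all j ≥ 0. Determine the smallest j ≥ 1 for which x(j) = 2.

2

We have x(0) = 7; x(1) = 3; x(2) = 2; x(3) = 10; x(4) = 1; x(5) = 7.
The sequence repeats with period 5.
The value 2 first appears (with j ≥ 1) at x(2).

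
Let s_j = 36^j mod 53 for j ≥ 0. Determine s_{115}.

We have s_0 = 1; s_1 = 36; s_2 = 24; s_3 = 16; s_4 = 46; s_5 = 13; s_6 = 44; s_7 = 47; s_8 = 49; s_9 = 15; s_{10} = 10; s_{11} = 42; s_{12} = 28; s_{13} = 1.
Since s_{13} = s_0 = 1, the sequence is periodic with period 13.
(115 - 0) mod 13 = 11, so s_{115} = s_{11} = 42.

42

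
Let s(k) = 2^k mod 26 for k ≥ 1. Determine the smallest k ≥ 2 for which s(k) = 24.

Listing terms: s(1) = 2, s(2) = 4, s(3) = 8, s(4) = 16, s(5) = 6, s(6) = 12, s(7) = 24, s(8) = 22, s(9) = 18, s(10) = 10, s(11) = 20, s(12) = 14, s(13) = 2.
The sequence repeats with period 12.
The value 24 first appears (with k ≥ 2) at s(7).

7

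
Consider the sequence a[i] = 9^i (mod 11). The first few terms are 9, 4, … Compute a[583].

a[1] = 9, a[2] = 4, a[3] = 3, a[4] = 5, a[5] = 1, a[6] = 9.
Since a[6] = a[1] = 9, the sequence is periodic with period 5.
(583 - 1) mod 5 = 2, so a[583] = a[3] = 3.

3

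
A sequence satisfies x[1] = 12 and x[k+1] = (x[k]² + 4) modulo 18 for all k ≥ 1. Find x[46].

Listing terms: x[1] = 12,  x[2] = 4,  x[3] = 2,  x[4] = 8,  x[5] = 14,  x[6] = 2.
Since x[6] = x[3] = 2, the sequence is eventually periodic: after a pre-period of length 2 it cycles with period 3.
For k ≥ 3, x[k] depends only on (k - 3) mod 3. (46 - 3) mod 3 = 1, so x[46] = x[4] = 8.

8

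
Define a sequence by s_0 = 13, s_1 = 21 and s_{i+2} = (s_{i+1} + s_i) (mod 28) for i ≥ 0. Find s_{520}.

We have s_0 = 13, s_1 = 21, s_2 = 6, s_3 = 27, s_4 = 5, s_5 = 4, s_6 = 9, s_7 = 13, s_8 = 22, s_9 = 7, s_{10} = 1, s_{11} = 8, s_{12} = 9, s_{13} = 17, s_{14} = 26, s_{15} = 15, s_{16} = 13, s_{17} = 0, s_{18} = 13, s_{19} = 13, s_{20} = 26, s_{21} = 11, s_{22} = 9, s_{23} = 20, s_{24} = 1, s_{25} = 21, s_{26} = 22, s_{27} = 15, s_{28} = 9, s_{29} = 24, s_{30} = 5, s_{31} = 1, s_{32} = 6, s_{33} = 7, s_{34} = 13, s_{35} = 20, s_{36} = 5, s_{37} = 25, s_{38} = 2, s_{39} = 27, s_{40} = 1, s_{41} = 0, s_{42} = 1, s_{43} = 1, s_{44} = 2, s_{45} = 3, s_{46} = 5, s_{47} = 8, s_{48} = 13, s_{49} = 21.
The sequence repeats with period 48.
So s_{520} = s_{0 + ((520-0) mod 48)} = s_{40} = 1.

1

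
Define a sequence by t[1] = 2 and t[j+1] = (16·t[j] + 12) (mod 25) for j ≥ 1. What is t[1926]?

We have t[1] = 2,  t[2] = 19,  t[3] = 16,  t[4] = 18,  t[5] = 0,  t[6] = 12,  t[7] = 4,  t[8] = 1,  t[9] = 3,  t[10] = 10,  t[11] = 22,  t[12] = 14,  t[13] = 11,  t[14] = 13,  t[15] = 20,  t[16] = 7,  t[17] = 24,  t[18] = 21,  t[19] = 23,  t[20] = 5,  t[21] = 17,  t[22] = 9,  t[23] = 6,  t[24] = 8,  t[25] = 15,  t[26] = 2.
The sequence repeats with period 25.
So t[1926] = t[1 + ((1926-1) mod 25)] = t[1] = 2.

2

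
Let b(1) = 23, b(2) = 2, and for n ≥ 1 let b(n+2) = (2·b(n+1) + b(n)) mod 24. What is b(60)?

We have b(1) = 23,  b(2) = 2,  b(3) = 3,  b(4) = 8,  b(5) = 19,  b(6) = 22,  b(7) = 15,  b(8) = 4,  b(9) = 23,  b(10) = 2.
The sequence repeats with period 8.
(60 - 1) mod 8 = 3, so b(60) = b(4) = 8.

8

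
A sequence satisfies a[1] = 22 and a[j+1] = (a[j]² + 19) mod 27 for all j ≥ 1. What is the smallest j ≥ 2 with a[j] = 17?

We have a[1] = 22; a[2] = 17; a[3] = 11; a[4] = 5; a[5] = 17.
Since a[5] = a[2] = 17, the sequence is eventually periodic: after a pre-period of length 1 it cycles with period 3.
The value 17 first appears (with j ≥ 2) at a[2].

2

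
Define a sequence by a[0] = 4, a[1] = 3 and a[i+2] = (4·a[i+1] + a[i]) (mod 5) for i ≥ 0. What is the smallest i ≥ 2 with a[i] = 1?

2

Computing terms: a[0] = 4,  a[1] = 3,  a[2] = 1,  a[3] = 2,  a[4] = 4,  a[5] = 3.
The sequence repeats with period 4.
The value 1 first appears (with i ≥ 2) at a[2].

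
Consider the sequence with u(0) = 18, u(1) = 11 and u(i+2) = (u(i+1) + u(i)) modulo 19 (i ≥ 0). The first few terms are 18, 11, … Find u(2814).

7

u(0) = 18,  u(1) = 11,  u(2) = 10,  u(3) = 2,  u(4) = 12,  u(5) = 14,  u(6) = 7,  u(7) = 2,  u(8) = 9,  u(9) = 11,  u(10) = 1,  u(11) = 12,  u(12) = 13,  u(13) = 6,  u(14) = 0,  u(15) = 6,  u(16) = 6,  u(17) = 12,  u(18) = 18,  u(19) = 11.
Since (u(18), u(19)) = (u(0), u(1)) = (18, 11) (two consecutive terms determine the rest), the sequence is periodic with period 18.
(2814 - 0) mod 18 = 6, so u(2814) = u(6) = 7.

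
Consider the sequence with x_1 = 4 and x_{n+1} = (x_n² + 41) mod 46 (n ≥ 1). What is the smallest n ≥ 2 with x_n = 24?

3

Computing terms: x_1 = 4; x_2 = 11; x_3 = 24; x_4 = 19; x_5 = 34; x_6 = 1; x_7 = 42; x_8 = 11.
Since x_8 = x_2 = 11, the sequence is eventually periodic: after a pre-period of length 1 it cycles with period 6.
The value 24 first appears (with n ≥ 2) at x_3.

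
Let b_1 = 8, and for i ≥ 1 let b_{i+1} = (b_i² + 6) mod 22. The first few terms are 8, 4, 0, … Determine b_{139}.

b_1 = 8; b_2 = 4; b_3 = 0; b_4 = 6; b_5 = 20; b_6 = 10; b_7 = 18; b_8 = 0.
Since b_8 = b_3 = 0, the sequence is eventually periodic: after a pre-period of length 2 it cycles with period 5.
For i ≥ 3, b_i depends only on (i - 3) mod 5. (139 - 3) mod 5 = 1, so b_{139} = b_4 = 6.

6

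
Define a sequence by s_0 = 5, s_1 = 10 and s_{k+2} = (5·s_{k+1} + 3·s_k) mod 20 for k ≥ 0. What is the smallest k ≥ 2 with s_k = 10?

We have s_0 = 5; s_1 = 10; s_2 = 5; s_3 = 15; s_4 = 10; s_5 = 15; s_6 = 5; s_7 = 10.
Since (s_6, s_7) = (s_0, s_1) = (5, 10) (two consecutive terms determine the rest), the sequence is periodic with period 6.
The value 10 first appears (with k ≥ 2) at s_4.

4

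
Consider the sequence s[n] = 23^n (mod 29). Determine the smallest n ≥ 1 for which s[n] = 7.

2

Listing terms: s[0] = 1, s[1] = 23, s[2] = 7, s[3] = 16, s[4] = 20, s[5] = 25, s[6] = 24, s[7] = 1.
The sequence repeats with period 7.
The value 7 first appears (with n ≥ 1) at s[2].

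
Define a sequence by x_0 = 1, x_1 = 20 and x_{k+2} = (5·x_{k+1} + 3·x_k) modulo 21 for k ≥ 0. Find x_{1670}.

19

Listing terms: x_0 = 1, x_1 = 20, x_2 = 19, x_3 = 8, x_4 = 13, x_5 = 5, x_6 = 1, x_7 = 20.
Since (x_6, x_7) = (x_0, x_1) = (1, 20) (two consecutive terms determine the rest), the sequence is periodic with period 6.
So x_{1670} = x_{0 + ((1670-0) mod 6)} = x_2 = 19.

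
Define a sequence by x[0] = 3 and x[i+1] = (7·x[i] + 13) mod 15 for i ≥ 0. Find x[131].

5

Computing terms: x[0] = 3; x[1] = 4; x[2] = 11; x[3] = 0; x[4] = 13; x[5] = 14; x[6] = 6; x[7] = 10; x[8] = 8; x[9] = 9; x[10] = 1; x[11] = 5; x[12] = 3.
The sequence repeats with period 12.
So x[131] = x[0 + ((131-0) mod 12)] = x[11] = 5.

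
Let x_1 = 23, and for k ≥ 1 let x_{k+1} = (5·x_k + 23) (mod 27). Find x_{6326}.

12

We have x_1 = 23,  x_2 = 3,  x_3 = 11,  x_4 = 24,  x_5 = 8,  x_6 = 9,  x_7 = 14,  x_8 = 12,  x_9 = 2,  x_{10} = 6,  x_{11} = 26,  x_{12} = 18,  x_{13} = 5,  x_{14} = 21,  x_{15} = 20,  x_{16} = 15,  x_{17} = 17,  x_{18} = 0,  x_{19} = 23.
The sequence repeats with period 18.
So x_{6326} = x_{1 + ((6326-1) mod 18)} = x_8 = 12.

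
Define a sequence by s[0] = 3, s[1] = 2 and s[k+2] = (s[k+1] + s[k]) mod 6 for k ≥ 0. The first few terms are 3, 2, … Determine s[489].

Computing terms: s[0] = 3; s[1] = 2; s[2] = 5; s[3] = 1; s[4] = 0; s[5] = 1; s[6] = 1; s[7] = 2; s[8] = 3; s[9] = 5; s[10] = 2; s[11] = 1; s[12] = 3; s[13] = 4; s[14] = 1; s[15] = 5; s[16] = 0; s[17] = 5; s[18] = 5; s[19] = 4; s[20] = 3; s[21] = 1; s[22] = 4; s[23] = 5; s[24] = 3; s[25] = 2.
The sequence repeats with period 24.
(489 - 0) mod 24 = 9, so s[489] = s[9] = 5.

5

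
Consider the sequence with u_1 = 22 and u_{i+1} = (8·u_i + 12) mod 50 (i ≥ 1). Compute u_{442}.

38

u_1 = 22,  u_2 = 38,  u_3 = 16,  u_4 = 40,  u_5 = 32,  u_6 = 18,  u_7 = 6,  u_8 = 10,  u_9 = 42,  u_{10} = 48,  u_{11} = 46,  u_{12} = 30,  u_{13} = 2,  u_{14} = 28,  u_{15} = 36,  u_{16} = 0,  u_{17} = 12,  u_{18} = 8,  u_{19} = 26,  u_{20} = 20,  u_{21} = 22.
The sequence repeats with period 20.
So u_{442} = u_{1 + ((442-1) mod 20)} = u_2 = 38.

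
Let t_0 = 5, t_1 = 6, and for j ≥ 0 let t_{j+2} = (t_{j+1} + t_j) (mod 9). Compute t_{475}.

Computing terms: t_0 = 5,  t_1 = 6,  t_2 = 2,  t_3 = 8,  t_4 = 1,  t_5 = 0,  t_6 = 1,  t_7 = 1,  t_8 = 2,  t_9 = 3,  t_{10} = 5,  t_{11} = 8,  t_{12} = 4,  t_{13} = 3,  t_{14} = 7,  t_{15} = 1,  t_{16} = 8,  t_{17} = 0,  t_{18} = 8,  t_{19} = 8,  t_{20} = 7,  t_{21} = 6,  t_{22} = 4,  t_{23} = 1,  t_{24} = 5,  t_{25} = 6.
The sequence repeats with period 24.
(475 - 0) mod 24 = 19, so t_{475} = t_{19} = 8.

8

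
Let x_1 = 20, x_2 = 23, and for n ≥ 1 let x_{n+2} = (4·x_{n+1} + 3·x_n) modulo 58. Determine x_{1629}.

Listing terms: x_1 = 20,  x_2 = 23,  x_3 = 36,  x_4 = 39,  x_5 = 32,  x_6 = 13,  x_7 = 32,  x_8 = 51,  x_9 = 10,  x_{10} = 19,  x_{11} = 48,  x_{12} = 17,  x_{13} = 38,  x_{14} = 29,  x_{15} = 56,  x_{16} = 21,  x_{17} = 20,  x_{18} = 27,  x_{19} = 52,  x_{20} = 57,  x_{21} = 36,  x_{22} = 25,  x_{23} = 34,  x_{24} = 37,  x_{25} = 18,  x_{26} = 9,  x_{27} = 32,  x_{28} = 39,  x_{29} = 20,  x_{30} = 23.
The sequence repeats with period 28.
So x_{1629} = x_{1 + ((1629-1) mod 28)} = x_5 = 32.

32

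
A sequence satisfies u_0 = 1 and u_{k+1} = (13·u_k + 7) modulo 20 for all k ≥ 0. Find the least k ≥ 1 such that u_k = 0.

u_0 = 1,  u_1 = 0,  u_2 = 7,  u_3 = 18,  u_4 = 1.
Since u_4 = u_0 = 1, the sequence is periodic with period 4.
The value 0 first appears (with k ≥ 1) at u_1.

1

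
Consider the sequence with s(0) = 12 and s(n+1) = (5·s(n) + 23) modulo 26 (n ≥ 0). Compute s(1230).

Listing terms: s(0) = 12; s(1) = 5; s(2) = 22; s(3) = 3; s(4) = 12.
The sequence repeats with period 4.
So s(1230) = s(0 + ((1230-0) mod 4)) = s(2) = 22.

22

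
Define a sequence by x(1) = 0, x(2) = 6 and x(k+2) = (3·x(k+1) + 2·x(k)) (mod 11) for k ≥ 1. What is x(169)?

0

x(1) = 0, x(2) = 6, x(3) = 7, x(4) = 0, x(5) = 3, x(6) = 9, x(7) = 0, x(8) = 7, x(9) = 10, x(10) = 0, x(11) = 9, x(12) = 5, x(13) = 0, x(14) = 10, x(15) = 8, x(16) = 0, x(17) = 5, x(18) = 4, x(19) = 0, x(20) = 8, x(21) = 2, x(22) = 0, x(23) = 4, x(24) = 1, x(25) = 0, x(26) = 2, x(27) = 6, x(28) = 0, x(29) = 1, x(30) = 3, x(31) = 0, x(32) = 6.
Since (x(31), x(32)) = (x(1), x(2)) = (0, 6) (two consecutive terms determine the rest), the sequence is periodic with period 30.
So x(169) = x(1 + ((169-1) mod 30)) = x(19) = 0.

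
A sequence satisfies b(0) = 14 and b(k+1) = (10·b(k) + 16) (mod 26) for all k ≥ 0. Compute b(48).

Computing terms: b(0) = 14,  b(1) = 0,  b(2) = 16,  b(3) = 20,  b(4) = 8,  b(5) = 18,  b(6) = 14.
The sequence repeats with period 6.
(48 - 0) mod 6 = 0, so b(48) = b(0) = 14.

14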